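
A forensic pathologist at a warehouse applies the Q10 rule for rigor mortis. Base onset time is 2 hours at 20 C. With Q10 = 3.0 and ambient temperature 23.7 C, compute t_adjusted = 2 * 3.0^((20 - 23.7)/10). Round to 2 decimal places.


Rigor mortis time adjustment:
Exponent = (T_ref - T_actual) / 10 = (20 - 23.7) / 10 = -0.37
Q10 factor = 3.0^-0.37 = 0.66599
t_adjusted = 2 * 0.66599 = 1.33 hours

1.33


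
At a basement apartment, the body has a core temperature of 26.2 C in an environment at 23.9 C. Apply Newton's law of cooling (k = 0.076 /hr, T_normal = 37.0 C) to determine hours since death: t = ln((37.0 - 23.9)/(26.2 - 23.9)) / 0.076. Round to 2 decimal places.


Using Newton's law of cooling:
t = ln((T_normal - T_ambient) / (T_body - T_ambient)) / k
T_normal - T_ambient = 13.1
T_body - T_ambient = 2.3
Ratio = 5.695652
ln(ratio) = 1.739703
t = 1.739703 / 0.076 = 22.89 hours

22.89


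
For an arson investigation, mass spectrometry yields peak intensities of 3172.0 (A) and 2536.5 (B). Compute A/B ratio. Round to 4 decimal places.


Spectral peak ratio:
Peak A = 3172.0 counts
Peak B = 2536.5 counts
Ratio = 3172.0 / 2536.5 = 1.2505

1.2505


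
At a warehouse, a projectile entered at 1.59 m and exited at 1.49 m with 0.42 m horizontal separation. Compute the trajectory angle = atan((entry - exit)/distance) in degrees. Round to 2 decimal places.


Bullet trajectory angle:
Height difference = 1.59 - 1.49 = 0.1 m
angle = atan(0.1 / 0.42)
angle = atan(0.238095)
angle = 13.39 degrees

13.39


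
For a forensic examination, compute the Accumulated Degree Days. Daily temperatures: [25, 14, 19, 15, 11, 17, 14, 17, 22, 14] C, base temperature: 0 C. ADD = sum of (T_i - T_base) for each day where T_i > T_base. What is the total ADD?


Computing ADD day by day:
Day 1: max(0, 25 - 0) = 25
Day 2: max(0, 14 - 0) = 14
Day 3: max(0, 19 - 0) = 19
Day 4: max(0, 15 - 0) = 15
Day 5: max(0, 11 - 0) = 11
Day 6: max(0, 17 - 0) = 17
Day 7: max(0, 14 - 0) = 14
Day 8: max(0, 17 - 0) = 17
Day 9: max(0, 22 - 0) = 22
Day 10: max(0, 14 - 0) = 14
Total ADD = 168

168


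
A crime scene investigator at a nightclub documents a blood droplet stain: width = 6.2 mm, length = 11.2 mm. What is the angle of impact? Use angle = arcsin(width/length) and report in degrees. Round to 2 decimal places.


Blood spatter impact angle calculation:
width / length = 6.2 / 11.2 = 0.553571
angle = arcsin(0.553571)
angle = 33.61 degrees

33.61


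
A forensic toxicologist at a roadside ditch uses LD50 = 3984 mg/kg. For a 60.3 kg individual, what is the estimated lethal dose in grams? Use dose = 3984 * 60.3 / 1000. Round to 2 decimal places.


Lethal dose calculation:
Lethal dose = LD50 * body_weight / 1000
= 3984 * 60.3 / 1000
= 240235.2 / 1000
= 240.24 g

240.24


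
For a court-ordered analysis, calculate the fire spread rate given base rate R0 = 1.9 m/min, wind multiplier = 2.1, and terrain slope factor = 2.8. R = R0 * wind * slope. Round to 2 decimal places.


Fire spread rate calculation:
R = R0 * wind_factor * slope_factor
= 1.9 * 2.1 * 2.8
= 3.99 * 2.8
= 11.17 m/min

11.17


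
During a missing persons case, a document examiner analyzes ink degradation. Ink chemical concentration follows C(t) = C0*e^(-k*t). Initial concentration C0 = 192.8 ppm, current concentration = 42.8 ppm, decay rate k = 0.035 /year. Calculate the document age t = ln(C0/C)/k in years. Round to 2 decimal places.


Document age estimation:
C0/C = 192.8 / 42.8 = 4.504673
ln(C0/C) = 1.505115
t = 1.505115 / 0.035 = 43.00 years

43.00


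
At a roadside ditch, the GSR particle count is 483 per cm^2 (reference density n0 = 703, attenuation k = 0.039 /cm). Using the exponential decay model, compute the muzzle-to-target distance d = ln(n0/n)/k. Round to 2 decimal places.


GSR distance calculation:
n0/n = 703 / 483 = 1.455487
ln(n0/n) = 0.375341
d = 0.375341 / 0.039 = 9.62 cm

9.62


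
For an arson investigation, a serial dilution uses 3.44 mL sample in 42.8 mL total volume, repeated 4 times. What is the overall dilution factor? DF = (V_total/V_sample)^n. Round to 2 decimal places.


Dilution factor calculation:
Single dilution = V_total / V_sample = 42.8 / 3.44 ≈ 12.44186
Number of dilutions = 4
Total DF = (42.8 / 3.44)^4 (full precision, rounded at the end) = 23963.01

23963.01


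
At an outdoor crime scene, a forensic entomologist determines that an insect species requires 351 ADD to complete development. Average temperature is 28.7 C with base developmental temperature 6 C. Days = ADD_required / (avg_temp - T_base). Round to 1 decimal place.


Insect development time:
Effective temperature = avg_temp - T_base = 28.7 - 6 = 22.7 C
Days = ADD / effective_temp = 351 / 22.7 = 15.5 days

15.5


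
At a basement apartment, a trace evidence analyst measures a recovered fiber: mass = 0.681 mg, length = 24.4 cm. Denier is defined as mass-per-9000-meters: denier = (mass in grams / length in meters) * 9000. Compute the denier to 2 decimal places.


Denier calculation:
Mass in grams = 0.681 mg / 1000 = 0.000681 g
Length in meters = 24.4 cm / 100 = 0.244 m
Linear density = mass / length = 0.000681 / 0.244 = 0.00279098 g/m
Denier = (g/m) * 9000 = 0.00279098 * 9000 = 25.12

25.12


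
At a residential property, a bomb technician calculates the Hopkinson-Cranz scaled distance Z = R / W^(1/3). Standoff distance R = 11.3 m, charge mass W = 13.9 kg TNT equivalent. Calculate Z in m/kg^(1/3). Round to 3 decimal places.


Scaled distance calculation:
W^(1/3) = 13.9^(1/3) = 2.40439
Z = R / W^(1/3) = 11.3 / 2.40439
Z = 4.700 m/kg^(1/3)

4.700


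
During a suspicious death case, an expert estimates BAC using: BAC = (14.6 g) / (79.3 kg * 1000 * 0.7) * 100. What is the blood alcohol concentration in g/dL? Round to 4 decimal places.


Applying the Widmark formula:
BAC = (dose_g / (body_wt * 1000 * r)) * 100
Denominator = 79.3 * 1000 * 0.7 = 55510
BAC = (14.6 / 55510) * 100
BAC = 0.0263 g/dL

0.0263


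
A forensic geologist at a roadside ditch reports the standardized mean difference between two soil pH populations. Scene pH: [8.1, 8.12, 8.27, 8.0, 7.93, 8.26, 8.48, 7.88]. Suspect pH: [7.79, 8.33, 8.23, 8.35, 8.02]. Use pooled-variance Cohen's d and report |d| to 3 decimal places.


Pooled-variance Cohen's d for soil pH comparison:
Scene mean = 65.04 / 8 = 8.13
Suspect mean = 40.72 / 5 = 8.144
Scene sample variance s_s^2 = 0.039914
Suspect sample variance s_c^2 = 0.05628
Pooled variance = ((n_s-1)*s_s^2 + (n_c-1)*s_c^2) / (n_s + n_c - 2) = 0.045865
Pooled SD = sqrt(0.045865) = 0.214161
Mean difference = -0.014
|d| = |-0.014| / 0.214161 = 0.065

0.065


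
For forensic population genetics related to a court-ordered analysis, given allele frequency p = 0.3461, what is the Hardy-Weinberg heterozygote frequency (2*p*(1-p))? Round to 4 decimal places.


Hardy-Weinberg heterozygote frequency:
q = 1 - p = 1 - 0.3461 = 0.6539
2pq = 2 * 0.3461 * 0.6539 = 0.4526

0.4526


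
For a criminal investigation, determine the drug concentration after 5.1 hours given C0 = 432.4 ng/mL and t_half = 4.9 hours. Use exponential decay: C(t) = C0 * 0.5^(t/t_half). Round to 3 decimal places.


Drug concentration decay:
Number of half-lives = t / t_half = 5.1 / 4.9 = 1.040816
Decay factor = 0.5^1.040816 = 0.48605248
C(t) = 432.4 * 0.48605248 = 210.169 ng/mL

210.169


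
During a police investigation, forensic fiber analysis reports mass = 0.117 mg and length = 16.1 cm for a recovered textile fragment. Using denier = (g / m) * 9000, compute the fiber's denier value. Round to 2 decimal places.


Denier calculation:
Mass in grams = 0.117 mg / 1000 = 0.000117 g
Length in meters = 16.1 cm / 100 = 0.161 m
Linear density = mass / length = 0.000117 / 0.161 = 0.00072671 g/m
Denier = (g/m) * 9000 = 0.00072671 * 9000 = 6.54

6.54


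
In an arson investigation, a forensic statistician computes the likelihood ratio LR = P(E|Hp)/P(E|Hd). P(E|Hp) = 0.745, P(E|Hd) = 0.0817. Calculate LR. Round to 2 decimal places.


Likelihood ratio calculation:
LR = P(E|Hp) / P(E|Hd)
LR = 0.745 / 0.0817
LR = 9.12

9.12


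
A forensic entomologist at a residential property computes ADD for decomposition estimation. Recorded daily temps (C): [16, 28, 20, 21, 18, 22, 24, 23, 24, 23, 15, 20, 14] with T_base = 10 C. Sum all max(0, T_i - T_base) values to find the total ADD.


Computing ADD day by day:
Day 1: max(0, 16 - 10) = 6
Day 2: max(0, 28 - 10) = 18
Day 3: max(0, 20 - 10) = 10
Day 4: max(0, 21 - 10) = 11
Day 5: max(0, 18 - 10) = 8
Day 6: max(0, 22 - 10) = 12
Day 7: max(0, 24 - 10) = 14
Day 8: max(0, 23 - 10) = 13
Day 9: max(0, 24 - 10) = 14
Day 10: max(0, 23 - 10) = 13
Day 11: max(0, 15 - 10) = 5
Day 12: max(0, 20 - 10) = 10
Day 13: max(0, 14 - 10) = 4
Total ADD = 138

138


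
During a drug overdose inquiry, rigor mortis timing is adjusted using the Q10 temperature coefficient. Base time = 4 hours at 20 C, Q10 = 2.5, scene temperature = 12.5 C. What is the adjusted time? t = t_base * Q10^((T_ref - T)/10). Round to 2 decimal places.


Rigor mortis time adjustment:
Exponent = (T_ref - T_actual) / 10 = (20 - 12.5) / 10 = 0.75
Q10 factor = 2.5^0.75 = 1.98818
t_adjusted = 4 * 1.98818 = 7.95 hours

7.95


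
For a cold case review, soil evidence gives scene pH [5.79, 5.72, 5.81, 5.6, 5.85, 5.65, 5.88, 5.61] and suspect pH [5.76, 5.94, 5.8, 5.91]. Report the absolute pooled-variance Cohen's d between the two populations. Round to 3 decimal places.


Pooled-variance Cohen's d for soil pH comparison:
Scene mean = 45.91 / 8 = 5.73875
Suspect mean = 23.41 / 4 = 5.8525
Scene sample variance s_s^2 = 0.012012
Suspect sample variance s_c^2 = 0.007425
Pooled variance = ((n_s-1)*s_s^2 + (n_c-1)*s_c^2) / (n_s + n_c - 2) = 0.010636
Pooled SD = sqrt(0.010636) = 0.103131
Mean difference = -0.11375
|d| = |-0.11375| / 0.103131 = 1.103

1.103


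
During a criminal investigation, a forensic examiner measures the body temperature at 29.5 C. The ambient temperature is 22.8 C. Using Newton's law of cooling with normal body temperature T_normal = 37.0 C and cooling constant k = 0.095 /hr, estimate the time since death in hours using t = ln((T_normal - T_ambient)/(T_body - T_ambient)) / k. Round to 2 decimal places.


Using Newton's law of cooling:
t = ln((T_normal - T_ambient) / (T_body - T_ambient)) / k
T_normal - T_ambient = 14.2
T_body - T_ambient = 6.7
Ratio = 2.119403
ln(ratio) = 0.751134
t = 0.751134 / 0.095 = 7.91 hours

7.91


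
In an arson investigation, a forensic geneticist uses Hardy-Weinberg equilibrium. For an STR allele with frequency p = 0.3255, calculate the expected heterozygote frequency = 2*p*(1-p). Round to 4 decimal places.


Hardy-Weinberg heterozygote frequency:
q = 1 - p = 1 - 0.3255 = 0.6745
2pq = 2 * 0.3255 * 0.6745 = 0.4391

0.4391


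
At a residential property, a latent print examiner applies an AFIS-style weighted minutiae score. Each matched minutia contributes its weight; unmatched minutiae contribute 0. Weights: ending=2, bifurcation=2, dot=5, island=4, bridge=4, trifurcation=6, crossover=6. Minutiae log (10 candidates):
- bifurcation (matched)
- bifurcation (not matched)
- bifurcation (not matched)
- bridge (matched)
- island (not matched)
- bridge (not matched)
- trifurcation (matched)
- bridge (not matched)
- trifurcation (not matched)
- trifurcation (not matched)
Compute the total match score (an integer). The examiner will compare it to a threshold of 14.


Weighted minutiae match score:
  bifurcation: matched, +2 (running total 2)
  bifurcation: not matched, +0
  bifurcation: not matched, +0
  bridge: matched, +4 (running total 6)
  island: not matched, +0
  bridge: not matched, +0
  trifurcation: matched, +6 (running total 12)
  bridge: not matched, +0
  trifurcation: not matched, +0
  trifurcation: not matched, +0
Total score = 12
Threshold = 14; verdict = inconclusive

12


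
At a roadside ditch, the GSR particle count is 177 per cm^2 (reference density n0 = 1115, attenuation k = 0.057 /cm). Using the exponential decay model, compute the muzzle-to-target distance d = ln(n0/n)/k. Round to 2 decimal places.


GSR distance calculation:
n0/n = 1115 / 177 = 6.299435
ln(n0/n) = 1.84046
d = 1.84046 / 0.057 = 32.29 cm

32.29


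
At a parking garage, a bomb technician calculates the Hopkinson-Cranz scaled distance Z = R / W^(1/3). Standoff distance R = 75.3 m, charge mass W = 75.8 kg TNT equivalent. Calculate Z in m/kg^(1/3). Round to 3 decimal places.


Scaled distance calculation:
W^(1/3) = 75.8^(1/3) = 4.232105
Z = R / W^(1/3) = 75.3 / 4.232105
Z = 17.793 m/kg^(1/3)

17.793


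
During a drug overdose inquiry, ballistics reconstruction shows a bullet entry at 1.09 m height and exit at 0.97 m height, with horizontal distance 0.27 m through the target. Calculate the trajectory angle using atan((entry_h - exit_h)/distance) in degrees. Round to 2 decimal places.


Bullet trajectory angle:
Height difference = 1.09 - 0.97 = 0.12 m
angle = atan(0.12 / 0.27)
angle = atan(0.444444)
angle = 23.96 degrees

23.96


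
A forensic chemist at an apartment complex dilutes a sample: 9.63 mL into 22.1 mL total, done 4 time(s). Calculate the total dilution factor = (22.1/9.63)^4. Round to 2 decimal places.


Dilution factor calculation:
Single dilution = V_total / V_sample = 22.1 / 9.63 ≈ 2.294912
Number of dilutions = 4
Total DF = (22.1 / 9.63)^4 (full precision, rounded at the end) = 27.74

27.74


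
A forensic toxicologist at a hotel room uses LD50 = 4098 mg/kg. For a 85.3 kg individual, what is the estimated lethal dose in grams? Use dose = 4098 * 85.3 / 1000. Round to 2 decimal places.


Lethal dose calculation:
Lethal dose = LD50 * body_weight / 1000
= 4098 * 85.3 / 1000
= 349559.4 / 1000
= 349.56 g

349.56


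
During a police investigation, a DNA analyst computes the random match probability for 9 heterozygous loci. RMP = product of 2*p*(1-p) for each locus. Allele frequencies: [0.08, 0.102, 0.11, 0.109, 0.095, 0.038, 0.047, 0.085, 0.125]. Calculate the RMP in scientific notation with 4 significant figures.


Computing RMP for 9 loci:
Locus 1: 2 * 0.08 * 0.92 = 0.1472
Locus 2: 2 * 0.102 * 0.898 = 0.183192
Locus 3: 2 * 0.11 * 0.89 = 0.1958
Locus 4: 2 * 0.109 * 0.891 = 0.194238
Locus 5: 2 * 0.095 * 0.905 = 0.17195
Locus 6: 2 * 0.038 * 0.962 = 0.073112
Locus 7: 2 * 0.047 * 0.953 = 0.089582
Locus 8: 2 * 0.085 * 0.915 = 0.15555
Locus 9: 2 * 0.125 * 0.875 = 0.21875
RMP = 3.930e-08

3.930e-08


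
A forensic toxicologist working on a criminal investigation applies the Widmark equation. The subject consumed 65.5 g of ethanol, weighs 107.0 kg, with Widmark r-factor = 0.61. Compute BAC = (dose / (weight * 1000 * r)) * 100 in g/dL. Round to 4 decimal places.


Applying the Widmark formula:
BAC = (dose_g / (body_wt * 1000 * r)) * 100
Denominator = 107.0 * 1000 * 0.61 = 65270
BAC = (65.5 / 65270) * 100
BAC = 0.1004 g/dL

0.1004


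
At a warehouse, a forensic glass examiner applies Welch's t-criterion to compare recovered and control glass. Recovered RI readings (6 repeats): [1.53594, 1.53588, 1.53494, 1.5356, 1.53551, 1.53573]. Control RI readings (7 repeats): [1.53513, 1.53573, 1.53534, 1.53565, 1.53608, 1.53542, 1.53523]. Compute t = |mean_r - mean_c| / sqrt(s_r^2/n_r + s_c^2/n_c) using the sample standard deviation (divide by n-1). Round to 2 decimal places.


Welch's t-criterion for glass RI comparison:
Recovered mean = sum / n_r = 9.2136 / 6 = 1.5356
Control mean = sum / n_c = 10.74858 / 7 = 1.5355114
Recovered sample variance s_r^2 = 1.3092e-07
Control sample variance s_c^2 = 1.08781e-07
Welch SE (unpooled) = sqrt(s_r^2/n_r + s_c^2/n_c) = sqrt(2.182e-08 + 1.55401e-08) = sqrt(3.73601e-08) = 0.000193288
|mean_r - mean_c| = 8.85714e-05
t = 8.85714e-05 / 0.000193288 = 0.46

0.46


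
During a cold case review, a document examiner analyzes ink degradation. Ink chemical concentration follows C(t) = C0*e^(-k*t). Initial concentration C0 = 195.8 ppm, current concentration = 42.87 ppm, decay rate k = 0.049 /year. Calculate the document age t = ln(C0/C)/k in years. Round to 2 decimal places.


Document age estimation:
C0/C = 195.8 / 42.87 = 4.567296
ln(C0/C) = 1.518921
t = 1.518921 / 0.049 = 31.00 years

31.00


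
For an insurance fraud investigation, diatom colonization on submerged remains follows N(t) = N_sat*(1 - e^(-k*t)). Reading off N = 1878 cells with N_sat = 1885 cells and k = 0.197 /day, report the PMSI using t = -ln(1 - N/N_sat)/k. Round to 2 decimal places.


PMSI from diatom colonization curve:
N / N_sat = 1878 / 1885 = 0.996286
1 - N/N_sat = 0.003714
ln(1 - N/N_sat) = -5.595646
t = -ln(1 - N/N_sat) / k = -(-5.595646) / 0.197 = 28.40 days

28.40


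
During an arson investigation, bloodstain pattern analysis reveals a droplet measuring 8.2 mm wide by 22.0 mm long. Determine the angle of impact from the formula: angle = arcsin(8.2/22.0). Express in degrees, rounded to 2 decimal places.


Blood spatter impact angle calculation:
width / length = 8.2 / 22.0 = 0.372727
angle = arcsin(0.372727)
angle = 21.88 degrees

21.88


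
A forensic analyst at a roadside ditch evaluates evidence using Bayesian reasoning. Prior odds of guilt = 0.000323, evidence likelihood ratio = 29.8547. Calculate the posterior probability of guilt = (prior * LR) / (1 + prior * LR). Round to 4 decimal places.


Bayesian evidence evaluation:
Posterior odds = prior_odds * LR = 0.000323 * 29.8547 = 0.009643068
Posterior probability = posterior_odds / (1 + posterior_odds)
= 0.009643068 / (1 + 0.009643068)
= 0.009643068 / 1.009643068
= 0.0096

0.0096


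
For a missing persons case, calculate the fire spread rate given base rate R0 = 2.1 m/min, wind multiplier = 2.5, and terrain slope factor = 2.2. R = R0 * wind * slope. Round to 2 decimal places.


Fire spread rate calculation:
R = R0 * wind_factor * slope_factor
= 2.1 * 2.5 * 2.2
= 5.25 * 2.2
= 11.55 m/min

11.55


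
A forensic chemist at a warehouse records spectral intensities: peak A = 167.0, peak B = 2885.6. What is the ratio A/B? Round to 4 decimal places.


Spectral peak ratio:
Peak A = 167.0 counts
Peak B = 2885.6 counts
Ratio = 167.0 / 2885.6 = 0.0579

0.0579


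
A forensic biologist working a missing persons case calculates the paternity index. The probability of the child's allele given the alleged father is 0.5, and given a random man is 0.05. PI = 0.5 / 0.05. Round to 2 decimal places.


Paternity Index calculation:
PI = P(allele|father) / P(allele|random)
PI = 0.5 / 0.05
PI = 10.00

10.00


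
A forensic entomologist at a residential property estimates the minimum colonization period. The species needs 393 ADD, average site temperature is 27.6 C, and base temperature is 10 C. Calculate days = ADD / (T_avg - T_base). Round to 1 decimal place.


Insect development time:
Effective temperature = avg_temp - T_base = 27.6 - 10 = 17.6 C
Days = ADD / effective_temp = 393 / 17.6 = 22.3 days

22.3


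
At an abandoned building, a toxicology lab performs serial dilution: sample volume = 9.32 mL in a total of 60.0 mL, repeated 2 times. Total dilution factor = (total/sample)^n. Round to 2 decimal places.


Dilution factor calculation:
Single dilution = V_total / V_sample = 60.0 / 9.32 ≈ 6.437768
Number of dilutions = 2
Total DF = (60.0 / 9.32)^2 (full precision, rounded at the end) = 41.44

41.44


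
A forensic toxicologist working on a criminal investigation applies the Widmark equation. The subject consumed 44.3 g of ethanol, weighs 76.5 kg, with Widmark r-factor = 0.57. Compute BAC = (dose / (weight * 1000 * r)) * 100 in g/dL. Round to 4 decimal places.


Applying the Widmark formula:
BAC = (dose_g / (body_wt * 1000 * r)) * 100
Denominator = 76.5 * 1000 * 0.57 = 43605
BAC = (44.3 / 43605) * 100
BAC = 0.1016 g/dL

0.1016


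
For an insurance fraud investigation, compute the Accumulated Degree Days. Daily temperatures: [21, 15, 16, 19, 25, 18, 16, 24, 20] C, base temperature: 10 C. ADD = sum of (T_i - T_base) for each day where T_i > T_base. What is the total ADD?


Computing ADD day by day:
Day 1: max(0, 21 - 10) = 11
Day 2: max(0, 15 - 10) = 5
Day 3: max(0, 16 - 10) = 6
Day 4: max(0, 19 - 10) = 9
Day 5: max(0, 25 - 10) = 15
Day 6: max(0, 18 - 10) = 8
Day 7: max(0, 16 - 10) = 6
Day 8: max(0, 24 - 10) = 14
Day 9: max(0, 20 - 10) = 10
Total ADD = 84

84


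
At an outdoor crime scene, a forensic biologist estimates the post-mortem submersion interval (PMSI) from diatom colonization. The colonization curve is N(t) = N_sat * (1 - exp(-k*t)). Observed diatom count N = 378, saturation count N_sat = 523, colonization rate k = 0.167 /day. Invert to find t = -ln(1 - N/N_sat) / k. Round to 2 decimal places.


PMSI from diatom colonization curve:
N / N_sat = 378 / 523 = 0.722753
1 - N/N_sat = 0.277247
ln(1 - N/N_sat) = -1.282846
t = -ln(1 - N/N_sat) / k = -(-1.282846) / 0.167 = 7.68 days

7.68


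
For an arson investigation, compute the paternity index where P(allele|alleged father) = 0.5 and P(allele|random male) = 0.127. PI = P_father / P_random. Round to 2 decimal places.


Paternity Index calculation:
PI = P(allele|father) / P(allele|random)
PI = 0.5 / 0.127
PI = 3.94

3.94


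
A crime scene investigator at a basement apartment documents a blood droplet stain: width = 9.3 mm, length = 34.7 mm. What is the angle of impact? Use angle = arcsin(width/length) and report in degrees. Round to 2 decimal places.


Blood spatter impact angle calculation:
width / length = 9.3 / 34.7 = 0.268012
angle = arcsin(0.268012)
angle = 15.55 degrees

15.55


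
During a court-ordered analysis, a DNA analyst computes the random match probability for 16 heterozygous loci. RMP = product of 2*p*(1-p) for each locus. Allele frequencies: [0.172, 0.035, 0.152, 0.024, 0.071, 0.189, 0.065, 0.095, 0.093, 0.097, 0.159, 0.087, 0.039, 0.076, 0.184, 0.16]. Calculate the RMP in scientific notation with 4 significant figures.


Computing RMP for 16 loci:
Locus 1: 2 * 0.172 * 0.828 = 0.284832
Locus 2: 2 * 0.035 * 0.965 = 0.06755
Locus 3: 2 * 0.152 * 0.848 = 0.257792
Locus 4: 2 * 0.024 * 0.976 = 0.046848
Locus 5: 2 * 0.071 * 0.929 = 0.131918
Locus 6: 2 * 0.189 * 0.811 = 0.306558
Locus 7: 2 * 0.065 * 0.935 = 0.12155
Locus 8: 2 * 0.095 * 0.905 = 0.17195
Locus 9: 2 * 0.093 * 0.907 = 0.168702
Locus 10: 2 * 0.097 * 0.903 = 0.175182
Locus 11: 2 * 0.159 * 0.841 = 0.267438
Locus 12: 2 * 0.087 * 0.913 = 0.158862
Locus 13: 2 * 0.039 * 0.961 = 0.074958
Locus 14: 2 * 0.076 * 0.924 = 0.140448
Locus 15: 2 * 0.184 * 0.816 = 0.300288
Locus 16: 2 * 0.16 * 0.84 = 0.2688
RMP = 2.096e-13

2.096e-13


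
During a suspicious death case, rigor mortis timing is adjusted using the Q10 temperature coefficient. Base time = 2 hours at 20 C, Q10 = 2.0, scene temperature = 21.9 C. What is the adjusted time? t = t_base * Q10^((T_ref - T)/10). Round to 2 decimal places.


Rigor mortis time adjustment:
Exponent = (T_ref - T_actual) / 10 = (20 - 21.9) / 10 = -0.19
Q10 factor = 2.0^-0.19 = 0.87661
t_adjusted = 2 * 0.87661 = 1.75 hours

1.75


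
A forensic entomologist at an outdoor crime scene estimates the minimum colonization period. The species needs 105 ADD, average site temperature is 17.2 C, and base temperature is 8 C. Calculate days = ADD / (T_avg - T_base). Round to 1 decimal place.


Insect development time:
Effective temperature = avg_temp - T_base = 17.2 - 8 = 9.2 C
Days = ADD / effective_temp = 105 / 9.2 = 11.4 days

11.4


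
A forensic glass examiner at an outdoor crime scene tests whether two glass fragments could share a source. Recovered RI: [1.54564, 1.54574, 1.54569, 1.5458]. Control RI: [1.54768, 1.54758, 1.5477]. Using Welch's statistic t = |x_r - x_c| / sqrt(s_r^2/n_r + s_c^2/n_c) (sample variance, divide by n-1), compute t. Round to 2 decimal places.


Welch's t-criterion for glass RI comparison:
Recovered mean = sum / n_r = 6.18287 / 4 = 1.5457175
Control mean = sum / n_c = 4.64296 / 3 = 1.5476533
Recovered sample variance s_r^2 = 4.69167e-09
Control sample variance s_c^2 = 4.13333e-09
Welch SE (unpooled) = sqrt(s_r^2/n_r + s_c^2/n_c) = sqrt(1.17292e-09 + 1.37778e-09) = sqrt(2.5507e-09) = 5.05045e-05
|mean_r - mean_c| = 0.00193583
t = 0.00193583 / 5.05045e-05 = 38.33

38.33


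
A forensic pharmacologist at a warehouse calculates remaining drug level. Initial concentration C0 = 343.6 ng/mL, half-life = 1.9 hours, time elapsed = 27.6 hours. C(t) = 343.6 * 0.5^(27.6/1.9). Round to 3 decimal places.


Drug concentration decay:
Number of half-lives = t / t_half = 27.6 / 1.9 = 14.526316
Decay factor = 0.5^14.526316 = 0.00004238
C(t) = 343.6 * 0.00004238 = 0.015 ng/mL

0.015


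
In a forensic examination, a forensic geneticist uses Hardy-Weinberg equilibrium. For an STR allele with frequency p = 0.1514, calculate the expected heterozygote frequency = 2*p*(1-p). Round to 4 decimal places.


Hardy-Weinberg heterozygote frequency:
q = 1 - p = 1 - 0.1514 = 0.8486
2pq = 2 * 0.1514 * 0.8486 = 0.2570

0.2570


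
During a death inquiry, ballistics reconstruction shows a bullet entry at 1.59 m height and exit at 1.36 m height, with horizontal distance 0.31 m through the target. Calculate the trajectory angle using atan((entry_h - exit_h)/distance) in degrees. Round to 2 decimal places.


Bullet trajectory angle:
Height difference = 1.59 - 1.36 = 0.23 m
angle = atan(0.23 / 0.31)
angle = atan(0.741935)
angle = 36.57 degrees

36.57


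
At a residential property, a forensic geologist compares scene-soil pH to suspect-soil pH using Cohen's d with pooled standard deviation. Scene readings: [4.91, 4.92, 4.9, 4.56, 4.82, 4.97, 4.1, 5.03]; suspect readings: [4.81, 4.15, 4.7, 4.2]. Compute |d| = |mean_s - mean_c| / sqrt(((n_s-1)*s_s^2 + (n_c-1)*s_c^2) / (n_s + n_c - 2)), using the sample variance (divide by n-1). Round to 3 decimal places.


Pooled-variance Cohen's d for soil pH comparison:
Scene mean = 38.21 / 8 = 4.77625
Suspect mean = 17.86 / 4 = 4.465
Scene sample variance s_s^2 = 0.094541
Suspect sample variance s_c^2 = 0.114567
Pooled variance = ((n_s-1)*s_s^2 + (n_c-1)*s_c^2) / (n_s + n_c - 2) = 0.100549
Pooled SD = sqrt(0.100549) = 0.317095
Mean difference = 0.31125
|d| = |0.31125| / 0.317095 = 0.982

0.982


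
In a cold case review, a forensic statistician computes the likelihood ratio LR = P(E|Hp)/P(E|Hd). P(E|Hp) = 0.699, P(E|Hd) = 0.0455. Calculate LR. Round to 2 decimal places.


Likelihood ratio calculation:
LR = P(E|Hp) / P(E|Hd)
LR = 0.699 / 0.0455
LR = 15.36

15.36


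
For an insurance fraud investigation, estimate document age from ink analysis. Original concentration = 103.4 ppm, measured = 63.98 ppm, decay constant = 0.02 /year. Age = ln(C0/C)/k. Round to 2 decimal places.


Document age estimation:
C0/C = 103.4 / 63.98 = 1.61613
ln(C0/C) = 0.480034
t = 0.480034 / 0.02 = 24.00 years

24.00


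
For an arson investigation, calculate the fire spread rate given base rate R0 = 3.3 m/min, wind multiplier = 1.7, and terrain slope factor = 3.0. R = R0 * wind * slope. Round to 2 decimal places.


Fire spread rate calculation:
R = R0 * wind_factor * slope_factor
= 3.3 * 1.7 * 3.0
= 5.61 * 3.0
= 16.83 m/min

16.83


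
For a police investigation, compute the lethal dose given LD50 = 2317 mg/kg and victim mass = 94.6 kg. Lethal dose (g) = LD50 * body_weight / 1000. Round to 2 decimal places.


Lethal dose calculation:
Lethal dose = LD50 * body_weight / 1000
= 2317 * 94.6 / 1000
= 219188.2 / 1000
= 219.19 g

219.19


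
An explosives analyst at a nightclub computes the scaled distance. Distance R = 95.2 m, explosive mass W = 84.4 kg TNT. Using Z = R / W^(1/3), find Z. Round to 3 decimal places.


Scaled distance calculation:
W^(1/3) = 84.4^(1/3) = 4.38646
Z = R / W^(1/3) = 95.2 / 4.38646
Z = 21.703 m/kg^(1/3)

21.703


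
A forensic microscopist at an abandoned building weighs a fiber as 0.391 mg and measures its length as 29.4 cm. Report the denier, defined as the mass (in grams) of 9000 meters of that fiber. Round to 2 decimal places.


Denier calculation:
Mass in grams = 0.391 mg / 1000 = 0.000391 g
Length in meters = 29.4 cm / 100 = 0.294 m
Linear density = mass / length = 0.000391 / 0.294 = 0.00132993 g/m
Denier = (g/m) * 9000 = 0.00132993 * 9000 = 11.97

11.97


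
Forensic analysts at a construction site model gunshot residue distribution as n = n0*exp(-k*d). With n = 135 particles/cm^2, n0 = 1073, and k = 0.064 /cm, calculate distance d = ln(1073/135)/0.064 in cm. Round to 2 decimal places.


GSR distance calculation:
n0/n = 1073 / 135 = 7.948148
ln(n0/n) = 2.072939
d = 2.072939 / 0.064 = 32.39 cm

32.39


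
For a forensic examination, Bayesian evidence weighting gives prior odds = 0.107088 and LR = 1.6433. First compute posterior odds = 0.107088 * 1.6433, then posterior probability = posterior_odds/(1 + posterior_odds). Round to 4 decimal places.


Bayesian evidence evaluation:
Posterior odds = prior_odds * LR = 0.107088 * 1.6433 = 0.1759777
Posterior probability = posterior_odds / (1 + posterior_odds)
= 0.1759777 / (1 + 0.1759777)
= 0.1759777 / 1.1759777
= 0.1496

0.1496


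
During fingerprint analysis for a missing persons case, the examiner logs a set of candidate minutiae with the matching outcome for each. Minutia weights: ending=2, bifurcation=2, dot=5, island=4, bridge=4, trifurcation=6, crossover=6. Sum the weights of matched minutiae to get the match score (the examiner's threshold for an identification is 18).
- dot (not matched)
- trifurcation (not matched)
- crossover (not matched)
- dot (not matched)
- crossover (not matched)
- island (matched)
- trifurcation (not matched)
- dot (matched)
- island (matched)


Weighted minutiae match score:
  dot: not matched, +0
  trifurcation: not matched, +0
  crossover: not matched, +0
  dot: not matched, +0
  crossover: not matched, +0
  island: matched, +4 (running total 4)
  trifurcation: not matched, +0
  dot: matched, +5 (running total 9)
  island: matched, +4 (running total 13)
Total score = 13
Threshold = 18; verdict = inconclusive

13


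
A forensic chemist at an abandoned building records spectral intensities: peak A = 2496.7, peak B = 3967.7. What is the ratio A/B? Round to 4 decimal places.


Spectral peak ratio:
Peak A = 2496.7 counts
Peak B = 3967.7 counts
Ratio = 2496.7 / 3967.7 = 0.6293

0.6293


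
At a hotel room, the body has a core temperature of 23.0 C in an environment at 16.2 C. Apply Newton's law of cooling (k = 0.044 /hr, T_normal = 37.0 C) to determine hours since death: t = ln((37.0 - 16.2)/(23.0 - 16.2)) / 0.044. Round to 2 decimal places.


Using Newton's law of cooling:
t = ln((T_normal - T_ambient) / (T_body - T_ambient)) / k
T_normal - T_ambient = 20.8
T_body - T_ambient = 6.8
Ratio = 3.058824
ln(ratio) = 1.118031
t = 1.118031 / 0.044 = 25.41 hours

25.41


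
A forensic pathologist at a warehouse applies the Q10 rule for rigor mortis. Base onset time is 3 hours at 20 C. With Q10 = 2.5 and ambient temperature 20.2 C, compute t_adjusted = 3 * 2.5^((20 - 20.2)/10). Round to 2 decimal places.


Rigor mortis time adjustment:
Exponent = (T_ref - T_actual) / 10 = (20 - 20.2) / 10 = -0.02
Q10 factor = 2.5^-0.02 = 0.98184
t_adjusted = 3 * 0.98184 = 2.95 hours

2.95


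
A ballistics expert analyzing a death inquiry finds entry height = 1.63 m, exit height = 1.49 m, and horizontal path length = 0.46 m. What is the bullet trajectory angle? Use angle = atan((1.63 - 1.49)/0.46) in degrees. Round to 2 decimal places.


Bullet trajectory angle:
Height difference = 1.63 - 1.49 = 0.14 m
angle = atan(0.14 / 0.46)
angle = atan(0.304348)
angle = 16.93 degrees

16.93


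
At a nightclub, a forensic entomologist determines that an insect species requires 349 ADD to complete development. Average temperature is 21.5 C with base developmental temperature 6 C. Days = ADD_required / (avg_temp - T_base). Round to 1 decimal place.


Insect development time:
Effective temperature = avg_temp - T_base = 21.5 - 6 = 15.5 C
Days = ADD / effective_temp = 349 / 15.5 = 22.5 days

22.5


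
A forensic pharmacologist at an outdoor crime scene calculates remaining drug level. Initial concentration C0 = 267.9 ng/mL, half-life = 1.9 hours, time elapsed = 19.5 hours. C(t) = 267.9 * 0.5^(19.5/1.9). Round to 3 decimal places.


Drug concentration decay:
Number of half-lives = t / t_half = 19.5 / 1.9 = 10.263158
Decay factor = 0.5^10.263158 = 0.00081373
C(t) = 267.9 * 0.00081373 = 0.218 ng/mL

0.218


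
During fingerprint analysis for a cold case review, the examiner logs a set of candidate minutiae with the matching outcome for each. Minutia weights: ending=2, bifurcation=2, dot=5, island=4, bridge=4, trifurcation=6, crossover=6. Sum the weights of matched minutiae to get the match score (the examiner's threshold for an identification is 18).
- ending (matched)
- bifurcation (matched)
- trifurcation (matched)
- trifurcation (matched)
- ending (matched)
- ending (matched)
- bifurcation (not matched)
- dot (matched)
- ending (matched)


Weighted minutiae match score:
  ending: matched, +2 (running total 2)
  bifurcation: matched, +2 (running total 4)
  trifurcation: matched, +6 (running total 10)
  trifurcation: matched, +6 (running total 16)
  ending: matched, +2 (running total 18)
  ending: matched, +2 (running total 20)
  bifurcation: not matched, +0
  dot: matched, +5 (running total 25)
  ending: matched, +2 (running total 27)
Total score = 27
Threshold = 18; verdict = identification

27


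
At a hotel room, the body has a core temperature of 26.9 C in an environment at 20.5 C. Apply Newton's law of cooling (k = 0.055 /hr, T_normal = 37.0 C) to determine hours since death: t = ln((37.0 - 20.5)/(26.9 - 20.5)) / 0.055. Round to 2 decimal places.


Using Newton's law of cooling:
t = ln((T_normal - T_ambient) / (T_body - T_ambient)) / k
T_normal - T_ambient = 16.5
T_body - T_ambient = 6.4
Ratio = 2.578125
ln(ratio) = 0.947062
t = 0.947062 / 0.055 = 17.22 hours

17.22


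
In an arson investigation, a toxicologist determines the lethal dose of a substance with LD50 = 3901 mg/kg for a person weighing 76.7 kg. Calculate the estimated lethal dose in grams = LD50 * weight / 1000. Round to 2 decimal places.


Lethal dose calculation:
Lethal dose = LD50 * body_weight / 1000
= 3901 * 76.7 / 1000
= 299206.7 / 1000
= 299.21 g

299.21


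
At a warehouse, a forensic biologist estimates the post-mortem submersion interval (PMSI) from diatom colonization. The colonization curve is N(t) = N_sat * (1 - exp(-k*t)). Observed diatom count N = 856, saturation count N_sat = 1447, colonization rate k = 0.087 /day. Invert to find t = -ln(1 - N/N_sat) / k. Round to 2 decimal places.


PMSI from diatom colonization curve:
N / N_sat = 856 / 1447 = 0.591569
1 - N/N_sat = 0.408431
ln(1 - N/N_sat) = -0.895432
t = -ln(1 - N/N_sat) / k = -(-0.895432) / 0.087 = 10.29 days

10.29


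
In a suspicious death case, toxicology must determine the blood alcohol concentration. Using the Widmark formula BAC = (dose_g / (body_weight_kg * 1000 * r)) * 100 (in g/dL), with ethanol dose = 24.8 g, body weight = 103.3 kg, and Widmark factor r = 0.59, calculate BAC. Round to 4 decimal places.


Applying the Widmark formula:
BAC = (dose_g / (body_wt * 1000 * r)) * 100
Denominator = 103.3 * 1000 * 0.59 = 60947
BAC = (24.8 / 60947) * 100
BAC = 0.0407 g/dL

0.0407


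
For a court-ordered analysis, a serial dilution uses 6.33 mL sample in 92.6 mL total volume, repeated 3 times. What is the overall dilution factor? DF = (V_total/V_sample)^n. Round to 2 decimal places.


Dilution factor calculation:
Single dilution = V_total / V_sample = 92.6 / 6.33 ≈ 14.628752
Number of dilutions = 3
Total DF = (92.6 / 6.33)^3 (full precision, rounded at the end) = 3130.56

3130.56


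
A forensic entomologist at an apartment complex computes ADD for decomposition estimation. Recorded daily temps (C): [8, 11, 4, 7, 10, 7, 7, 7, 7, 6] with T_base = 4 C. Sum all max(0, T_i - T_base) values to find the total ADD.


Computing ADD day by day:
Day 1: max(0, 8 - 4) = 4
Day 2: max(0, 11 - 4) = 7
Day 3: max(0, 4 - 4) = 0
Day 4: max(0, 7 - 4) = 3
Day 5: max(0, 10 - 4) = 6
Day 6: max(0, 7 - 4) = 3
Day 7: max(0, 7 - 4) = 3
Day 8: max(0, 7 - 4) = 3
Day 9: max(0, 7 - 4) = 3
Day 10: max(0, 6 - 4) = 2
Total ADD = 34

34


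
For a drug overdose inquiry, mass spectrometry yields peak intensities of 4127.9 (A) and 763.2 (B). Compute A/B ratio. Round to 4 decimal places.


Spectral peak ratio:
Peak A = 4127.9 counts
Peak B = 763.2 counts
Ratio = 4127.9 / 763.2 = 5.4087

5.4087


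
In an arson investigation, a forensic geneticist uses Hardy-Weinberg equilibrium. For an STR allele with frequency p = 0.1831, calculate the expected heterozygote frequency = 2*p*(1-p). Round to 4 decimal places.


Hardy-Weinberg heterozygote frequency:
q = 1 - p = 1 - 0.1831 = 0.8169
2pq = 2 * 0.1831 * 0.8169 = 0.2991

0.2991


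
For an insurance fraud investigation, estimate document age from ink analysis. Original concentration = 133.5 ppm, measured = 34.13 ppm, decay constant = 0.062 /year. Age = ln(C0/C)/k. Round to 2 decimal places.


Document age estimation:
C0/C = 133.5 / 34.13 = 3.911515
ln(C0/C) = 1.363925
t = 1.363925 / 0.062 = 22.00 years

22.00


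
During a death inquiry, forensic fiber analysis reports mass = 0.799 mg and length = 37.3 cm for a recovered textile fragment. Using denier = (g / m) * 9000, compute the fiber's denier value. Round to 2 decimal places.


Denier calculation:
Mass in grams = 0.799 mg / 1000 = 0.000799 g
Length in meters = 37.3 cm / 100 = 0.373 m
Linear density = mass / length = 0.000799 / 0.373 = 0.00214209 g/m
Denier = (g/m) * 9000 = 0.00214209 * 9000 = 19.28

19.28


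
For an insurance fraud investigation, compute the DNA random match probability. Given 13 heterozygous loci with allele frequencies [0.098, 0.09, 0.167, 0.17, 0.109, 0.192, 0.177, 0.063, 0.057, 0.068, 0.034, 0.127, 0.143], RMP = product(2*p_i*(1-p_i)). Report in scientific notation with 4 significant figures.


Computing RMP for 13 loci:
Locus 1: 2 * 0.098 * 0.902 = 0.176792
Locus 2: 2 * 0.09 * 0.91 = 0.1638
Locus 3: 2 * 0.167 * 0.833 = 0.278222
Locus 4: 2 * 0.17 * 0.83 = 0.2822
Locus 5: 2 * 0.109 * 0.891 = 0.194238
Locus 6: 2 * 0.192 * 0.808 = 0.310272
Locus 7: 2 * 0.177 * 0.823 = 0.291342
Locus 8: 2 * 0.063 * 0.937 = 0.118062
Locus 9: 2 * 0.057 * 0.943 = 0.107502
Locus 10: 2 * 0.068 * 0.932 = 0.126752
Locus 11: 2 * 0.034 * 0.966 = 0.065688
Locus 12: 2 * 0.127 * 0.873 = 0.221742
Locus 13: 2 * 0.143 * 0.857 = 0.245102
RMP = 2.293e-10

2.293e-10


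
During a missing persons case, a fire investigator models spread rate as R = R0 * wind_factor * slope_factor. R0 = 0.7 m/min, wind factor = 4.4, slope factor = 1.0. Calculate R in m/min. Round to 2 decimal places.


Fire spread rate calculation:
R = R0 * wind_factor * slope_factor
= 0.7 * 4.4 * 1.0
= 3.08 * 1.0
= 3.08 m/min

3.08


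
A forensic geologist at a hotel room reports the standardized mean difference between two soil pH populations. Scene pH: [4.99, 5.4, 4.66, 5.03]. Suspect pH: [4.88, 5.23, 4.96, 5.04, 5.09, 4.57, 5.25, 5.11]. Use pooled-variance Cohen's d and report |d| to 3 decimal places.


Pooled-variance Cohen's d for soil pH comparison:
Scene mean = 20.08 / 4 = 5.02
Suspect mean = 40.13 / 8 = 5.01625
Scene sample variance s_s^2 = 0.091667
Suspect sample variance s_c^2 = 0.047998
Pooled variance = ((n_s-1)*s_s^2 + (n_c-1)*s_c^2) / (n_s + n_c - 2) = 0.061099
Pooled SD = sqrt(0.061099) = 0.247182
Mean difference = 0.00375
|d| = |0.00375| / 0.247182 = 0.015

0.015


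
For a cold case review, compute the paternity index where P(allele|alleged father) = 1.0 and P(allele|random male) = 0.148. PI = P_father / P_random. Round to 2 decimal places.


Paternity Index calculation:
PI = P(allele|father) / P(allele|random)
PI = 1.0 / 0.148
PI = 6.76

6.76


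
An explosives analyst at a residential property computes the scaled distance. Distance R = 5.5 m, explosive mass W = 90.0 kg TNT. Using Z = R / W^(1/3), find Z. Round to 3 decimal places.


Scaled distance calculation:
W^(1/3) = 90.0^(1/3) = 4.481405
Z = R / W^(1/3) = 5.5 / 4.481405
Z = 1.227 m/kg^(1/3)

1.227


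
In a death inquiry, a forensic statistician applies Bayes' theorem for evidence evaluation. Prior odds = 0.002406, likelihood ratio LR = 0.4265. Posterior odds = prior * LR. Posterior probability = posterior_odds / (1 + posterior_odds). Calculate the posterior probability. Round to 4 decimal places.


Bayesian evidence evaluation:
Posterior odds = prior_odds * LR = 0.002406 * 0.4265 = 0.001026159
Posterior probability = posterior_odds / (1 + posterior_odds)
= 0.001026159 / (1 + 0.001026159)
= 0.001026159 / 1.001026159
= 0.0010

0.0010
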